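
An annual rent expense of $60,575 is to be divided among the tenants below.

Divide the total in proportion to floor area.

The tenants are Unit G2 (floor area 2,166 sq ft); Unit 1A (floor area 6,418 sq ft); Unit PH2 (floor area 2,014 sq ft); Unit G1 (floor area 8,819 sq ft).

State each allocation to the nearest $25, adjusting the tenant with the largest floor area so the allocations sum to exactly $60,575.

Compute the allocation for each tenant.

Unit G2: $6,750 · Unit 1A: $20,025 · Unit PH2: $6,275 · Unit G1: $27,525

Total floor area = 2,166 + 6,418 + 2,014 + 8,819 = 19,417.
Pro-rata amounts: Unit G2 6,757.25; Unit 1A 20,022.16; Unit PH2 6,283.05; Unit G1 27,512.54.
At nearest $25: Unit G2 $6,750; Unit 1A $20,025; Unit PH2 $6,275; Unit G1 $27,525. Sum = $60,575.
No rounding difference to absorb.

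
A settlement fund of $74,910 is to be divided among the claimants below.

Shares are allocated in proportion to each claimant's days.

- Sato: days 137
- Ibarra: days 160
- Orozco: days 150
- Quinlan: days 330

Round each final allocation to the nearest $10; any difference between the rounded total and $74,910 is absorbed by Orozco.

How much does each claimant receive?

Sato: $13,210 · Ibarra: $15,430 · Orozco: $14,450 · Quinlan: $31,820

Days total: 777.
Pro-rata amounts: Sato 137/777 × $74,910 = 13,208.07; Ibarra 160/777 × $74,910 = 15,425.48; Orozco 150/777 × $74,910 = 14,461.39; Quinlan 330/777 × $74,910 = 31,815.06.
Rounded to nearest $10: Sato $13,210; Ibarra $15,430; Orozco $14,460; Quinlan $31,820. Sum = $74,920.
Difference $74,910 − $74,920 = −$10 applied to Orozco: Orozco becomes $14,450.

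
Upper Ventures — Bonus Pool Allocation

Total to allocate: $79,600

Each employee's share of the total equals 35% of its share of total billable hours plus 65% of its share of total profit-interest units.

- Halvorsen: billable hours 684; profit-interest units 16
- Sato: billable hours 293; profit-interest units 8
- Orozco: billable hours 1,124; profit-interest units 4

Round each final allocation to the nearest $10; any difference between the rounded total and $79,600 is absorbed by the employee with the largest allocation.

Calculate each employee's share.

Halvorsen: $38,630 · Sato: $18,670 · Orozco: $22,300

Totals — billable hours 2,101, profit-interest units 28.
Blended shares (35% billable hours + 65% profit-interest units): Halvorsen 0.4854; Sato 0.2345; Orozco 0.2801.
Pro-rata amounts: Halvorsen 38,635.80; Sato 18,668.14; Orozco 22,296.06.
At nearest $10: Halvorsen $38,640; Sato $18,670; Orozco $22,300. Sum = $79,610.
Difference $79,600 − $79,610 = −$10 applied to largest allocation (Halvorsen): Halvorsen becomes $38,630.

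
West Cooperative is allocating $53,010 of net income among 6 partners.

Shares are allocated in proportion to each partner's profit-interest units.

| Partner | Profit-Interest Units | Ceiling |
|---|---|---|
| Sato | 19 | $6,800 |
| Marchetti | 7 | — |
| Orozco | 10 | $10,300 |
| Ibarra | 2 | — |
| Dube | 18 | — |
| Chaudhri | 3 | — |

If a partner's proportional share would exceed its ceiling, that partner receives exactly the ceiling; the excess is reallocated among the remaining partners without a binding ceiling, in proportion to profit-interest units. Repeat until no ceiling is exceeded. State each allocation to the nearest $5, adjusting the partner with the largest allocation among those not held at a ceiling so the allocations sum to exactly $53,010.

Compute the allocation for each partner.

Combined profit-interest units = 59.
Proportional shares (ignoring caps): Sato 17,071.02; Marchetti 6,289.32; Orozco 8,984.75; Ibarra 1,796.95; Dube 16,172.54; Chaudhri 2,695.42.
Held at cap: Sato ($6,800); balance $46,210 reallocated over remaining profit-interest units 40.
Held at cap: Orozco ($10,300); balance $35,910 reallocated over remaining profit-interest units 30.
Redistributed shares: Marchetti 8,379.00 → $8,380; Ibarra 2,394.00 → $2,395; Dube 21,546.00 → $21,545; Chaudhri 3,591.00 → $3,590.

Sato: $6,800 | Marchetti: $8,380 | Orozco: $10,300 | Ibarra: $2,395 | Dube: $21,545 | Chaudhri: $3,590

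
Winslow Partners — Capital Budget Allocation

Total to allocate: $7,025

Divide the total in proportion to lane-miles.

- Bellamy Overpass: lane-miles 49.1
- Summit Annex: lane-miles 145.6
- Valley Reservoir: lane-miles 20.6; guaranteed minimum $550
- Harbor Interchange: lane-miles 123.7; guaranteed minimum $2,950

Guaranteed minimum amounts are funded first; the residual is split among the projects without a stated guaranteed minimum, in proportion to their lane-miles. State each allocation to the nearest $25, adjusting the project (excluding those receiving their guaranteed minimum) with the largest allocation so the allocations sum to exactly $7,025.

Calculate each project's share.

Minimums first: Valley Reservoir $550; Harbor Interchange $2,950. Residual $3,525.
Residual split over remaining lane-miles 194.7: Bellamy Overpass 888.94 → $900; Summit Annex 2,636.06 → $2,625.

Bellamy Overpass: $900 | Summit Annex: $2,625 | Valley Reservoir: $550 | Harbor Interchange: $2,950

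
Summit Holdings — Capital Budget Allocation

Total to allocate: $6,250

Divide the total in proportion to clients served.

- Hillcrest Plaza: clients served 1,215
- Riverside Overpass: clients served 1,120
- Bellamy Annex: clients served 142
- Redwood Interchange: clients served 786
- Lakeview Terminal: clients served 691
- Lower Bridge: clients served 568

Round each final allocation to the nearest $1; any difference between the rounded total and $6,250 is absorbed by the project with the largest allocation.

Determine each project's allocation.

Hillcrest Plaza: $1,680 · Riverside Overpass: $1,548 · Bellamy Annex: $196 · Redwood Interchange: $1,086 · Lakeview Terminal: $955 · Lower Bridge: $785

Clients served total: 4,522.
Pro-rata amounts: Hillcrest Plaza 1,215/4,522 × $6,250 = 1,679.29; Riverside Overpass 1,120/4,522 × $6,250 = 1,547.99; Bellamy Annex 142/4,522 × $6,250 = 196.26; Redwood Interchange 786/4,522 × $6,250 = 1,086.36; Lakeview Terminal 691/4,522 × $6,250 = 955.05; Lower Bridge 568/4,522 × $6,250 = 785.05.
After rounding ($1): Hillcrest Plaza $1,679; Riverside Overpass $1,548; Bellamy Annex $196; Redwood Interchange $1,086; Lakeview Terminal $955; Lower Bridge $785. Sum = $6,249.
Difference $6,250 − $6,249 = +$1 applied to largest allocation (Hillcrest Plaza): Hillcrest Plaza becomes $1,680.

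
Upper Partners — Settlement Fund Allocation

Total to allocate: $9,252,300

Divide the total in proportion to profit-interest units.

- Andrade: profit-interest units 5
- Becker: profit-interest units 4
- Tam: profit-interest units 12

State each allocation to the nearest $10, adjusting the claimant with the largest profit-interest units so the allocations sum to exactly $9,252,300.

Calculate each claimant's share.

Andrade: $2,202,930; Becker: $1,762,340; Tam: $5,287,030

Sum of profit-interest units: 5 + 4 + 12 = 21.
Unrounded shares: Andrade 2,202,928.57; Becker 1,762,342.86; Tam 5,287,028.57.
Rounded to nearest $10: Andrade $2,202,930; Becker $1,762,340; Tam $5,287,030. Sum = $9,252,300.
Sum already equals the total — no adjustment.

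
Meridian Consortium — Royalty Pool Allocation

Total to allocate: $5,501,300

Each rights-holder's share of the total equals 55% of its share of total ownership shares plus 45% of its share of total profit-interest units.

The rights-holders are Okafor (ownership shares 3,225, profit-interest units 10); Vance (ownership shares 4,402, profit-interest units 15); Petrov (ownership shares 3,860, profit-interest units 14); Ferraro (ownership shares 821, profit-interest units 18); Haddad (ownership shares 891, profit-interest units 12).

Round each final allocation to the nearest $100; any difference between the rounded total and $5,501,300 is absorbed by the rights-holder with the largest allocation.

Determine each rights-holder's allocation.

Ownership shares total 13,199; profit-interest units total 69.
Combined weights (55% ownership shares + 45% profit-interest units): Okafor 0.1996; Vance 0.2813; Petrov 0.2521; Ferraro 0.1516; Haddad 0.1154.
Proportional shares: Okafor 1,098,073.63; Vance 1,547,277.21; Petrov 1,387,152.06; Ferraro 834,009.34; Haddad 634,787.76.
After rounding ($100): Okafor $1,098,100; Vance $1,547,300; Petrov $1,387,200; Ferraro $834,000; Haddad $634,800. Sum = $5,501,400.
Difference $5,501,300 − $5,501,400 = −$100 applied to largest allocation (Vance): Vance becomes $1,547,200.

Okafor: $1,098,100 | Vance: $1,547,200 | Petrov: $1,387,200 | Ferraro: $834,000 | Haddad: $634,800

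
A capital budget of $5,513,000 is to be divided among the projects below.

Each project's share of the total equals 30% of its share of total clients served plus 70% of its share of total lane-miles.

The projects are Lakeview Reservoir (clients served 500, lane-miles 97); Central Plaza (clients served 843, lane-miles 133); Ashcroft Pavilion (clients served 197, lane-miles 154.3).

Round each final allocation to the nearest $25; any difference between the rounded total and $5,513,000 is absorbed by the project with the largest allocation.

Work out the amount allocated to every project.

Lakeview Reservoir: $1,511,050 · Central Plaza: $2,240,925 · Ashcroft Pavilion: $1,761,025

Totals — clients served 1,540, lane-miles 384.3.
Composite weights (30% clients served + 70% lane-miles): Lakeview Reservoir 0.2741; Central Plaza 0.4065; Ashcroft Pavilion 0.3194.
Raw shares: Lakeview Reservoir 1,511,044.27; Central Plaza 2,240,921.10; Ashcroft Pavilion 1,761,034.62.
Rounded to nearest $25: Lakeview Reservoir $1,511,050; Central Plaza $2,240,925; Ashcroft Pavilion $1,761,025. Sum = $5,513,000.
Rounded total matches; no reconciliation needed.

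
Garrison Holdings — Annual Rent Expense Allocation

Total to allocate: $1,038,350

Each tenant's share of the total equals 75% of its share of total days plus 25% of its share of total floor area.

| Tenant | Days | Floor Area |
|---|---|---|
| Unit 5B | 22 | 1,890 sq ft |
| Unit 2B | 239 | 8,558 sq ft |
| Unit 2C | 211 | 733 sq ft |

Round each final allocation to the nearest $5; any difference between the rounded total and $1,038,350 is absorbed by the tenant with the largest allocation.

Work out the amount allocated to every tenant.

Days total 472; floor area total 11,181.
Combined weights (75% days + 25% floor area): Unit 5B 0.0772; Unit 2B 0.5711; Unit 2C 0.3517.
Pro-rata amounts: Unit 5B 80,178.08; Unit 2B 593,020.74; Unit 2C 365,151.18.
Rounded to nearest $5: Unit 5B $80,180; Unit 2B $593,020; Unit 2C $365,150. Sum = $1,038,350.
Rounded total matches; no reconciliation needed.

Unit 5B: $80,180 | Unit 2B: $593,020 | Unit 2C: $365,150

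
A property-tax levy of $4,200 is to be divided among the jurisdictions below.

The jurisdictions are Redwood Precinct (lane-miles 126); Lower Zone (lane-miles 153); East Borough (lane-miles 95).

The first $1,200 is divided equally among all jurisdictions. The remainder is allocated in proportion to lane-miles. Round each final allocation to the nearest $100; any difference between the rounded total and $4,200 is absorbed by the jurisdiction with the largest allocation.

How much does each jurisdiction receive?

First tranche $1,200 split equally: $400 each.
Remainder $3,000 by lane-miles (total 374): Redwood Precinct 1,010.70 → $1,000; Lower Zone 1,227.27 → $1,200; East Borough 762.03 → $800.
Totals: Redwood Precinct $400 + $1,000 = $1,400; Lower Zone $400 + $1,200 = $1,600; East Borough $400 + $800 = $1,200.

Redwood Precinct: $1,400; Lower Zone: $1,600; East Borough: $1,200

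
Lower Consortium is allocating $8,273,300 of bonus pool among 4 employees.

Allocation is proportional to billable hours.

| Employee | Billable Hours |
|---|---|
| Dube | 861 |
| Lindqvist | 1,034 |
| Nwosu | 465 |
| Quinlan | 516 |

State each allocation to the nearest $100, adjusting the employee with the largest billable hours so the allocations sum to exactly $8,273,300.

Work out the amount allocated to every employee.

Total billable hours = 2,876.
Proportional shares: Dube 861/2,876 × $8,273,300 = 2,476,812.00; Lindqvist 1,034/2,876 × $8,273,300 = 2,974,475.73; Nwosu 465/2,876 × $8,273,300 = 1,337,651.08; Quinlan 516/2,876 × $8,273,300 = 1,484,361.20.
At nearest $100: Dube $2,476,800; Lindqvist $2,974,500; Nwosu $1,337,700; Quinlan $1,484,400. Sum = $8,273,400.
Difference $8,273,300 − $8,273,400 = −$100 applied to largest billable hours (Lindqvist): Lindqvist becomes $2,974,400.

Dube: $2,476,800 | Lindqvist: $2,974,400 | Nwosu: $1,337,700 | Quinlan: $1,484,400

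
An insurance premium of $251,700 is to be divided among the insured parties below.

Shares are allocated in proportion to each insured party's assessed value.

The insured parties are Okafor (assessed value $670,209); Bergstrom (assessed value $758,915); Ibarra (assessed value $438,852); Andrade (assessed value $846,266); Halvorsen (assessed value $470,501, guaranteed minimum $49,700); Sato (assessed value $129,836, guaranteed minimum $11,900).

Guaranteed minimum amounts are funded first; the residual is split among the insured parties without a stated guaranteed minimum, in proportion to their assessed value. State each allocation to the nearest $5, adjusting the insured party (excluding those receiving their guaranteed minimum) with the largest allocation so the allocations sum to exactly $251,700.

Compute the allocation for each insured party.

Okafor: $46,940 · Bergstrom: $53,155 · Ibarra: $30,735 · Andrade: $59,270 · Halvorsen: $49,700 · Sato: $11,900

Fund the minimums — Halvorsen $49,700; Sato $11,900. Residual $190,100.
Residual split over remaining assessed value 2,714,242: Okafor 46,940.08 → $46,940; Bergstrom 53,152.87 → $53,155; Ibarra 30,736.30 → $30,735; Andrade 59,270.75 → $59,270.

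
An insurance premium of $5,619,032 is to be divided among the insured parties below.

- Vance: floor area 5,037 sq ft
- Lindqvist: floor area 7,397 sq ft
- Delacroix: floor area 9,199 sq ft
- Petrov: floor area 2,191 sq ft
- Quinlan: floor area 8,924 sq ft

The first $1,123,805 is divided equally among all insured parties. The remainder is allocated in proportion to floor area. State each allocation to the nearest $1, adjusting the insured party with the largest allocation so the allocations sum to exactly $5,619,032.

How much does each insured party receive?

Vance: $916,176 · Lindqvist: $1,240,127 · Delacroix: $1,487,482 · Petrov: $525,513 · Quinlan: $1,449,734

Equal tier: $1,123,805 ÷ 5 = $224,761 apiece.
Remainder $4,495,227 by floor area (total 32,748): Vance 691,415.00 → $691,415; Lindqvist 1,015,365.64 → $1,015,366; Delacroix 1,262,721.18 → $1,262,721; Petrov 300,752.48 → $300,752; Quinlan 1,224,972.69 → $1,224,973.
Totals: Vance $224,761 + $691,415 = $916,176; Lindqvist $224,761 + $1,015,366 = $1,240,127; Delacroix $224,761 + $1,262,721 = $1,487,482; Petrov $224,761 + $300,752 = $525,513; Quinlan $224,761 + $1,224,973 = $1,449,734.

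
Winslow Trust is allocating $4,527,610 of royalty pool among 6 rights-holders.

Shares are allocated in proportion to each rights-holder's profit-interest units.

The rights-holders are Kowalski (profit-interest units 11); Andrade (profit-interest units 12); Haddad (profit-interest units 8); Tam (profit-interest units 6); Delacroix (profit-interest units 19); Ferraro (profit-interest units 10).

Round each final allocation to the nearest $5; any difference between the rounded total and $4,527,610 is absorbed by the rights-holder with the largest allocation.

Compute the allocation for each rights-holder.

Kowalski: $754,600 | Andrade: $823,200 | Haddad: $548,800 | Tam: $411,600 | Delacroix: $1,303,410 | Ferraro: $686,000

Profit-interest units total: 66.
Unrounded shares: Kowalski 11/66 × $4,527,610 = 754,601.67; Andrade 12/66 × $4,527,610 = 823,201.82; Haddad 8/66 × $4,527,610 = 548,801.21; Tam 6/66 × $4,527,610 = 411,600.91; Delacroix 19/66 × $4,527,610 = 1,303,402.88; Ferraro 10/66 × $4,527,610 = 686,001.52.
At nearest $5: Kowalski $754,600; Andrade $823,200; Haddad $548,800; Tam $411,600; Delacroix $1,303,405; Ferraro $686,000. Sum = $4,527,605.
Difference $4,527,610 − $4,527,605 = +$5 applied to largest allocation (Delacroix): Delacroix becomes $1,303,410.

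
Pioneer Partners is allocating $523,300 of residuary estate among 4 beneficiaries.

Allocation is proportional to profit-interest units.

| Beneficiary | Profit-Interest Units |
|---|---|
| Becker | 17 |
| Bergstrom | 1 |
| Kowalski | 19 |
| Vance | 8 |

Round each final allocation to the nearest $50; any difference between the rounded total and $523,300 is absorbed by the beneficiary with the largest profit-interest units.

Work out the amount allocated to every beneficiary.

Total profit-interest units = 45.
Unrounded shares: Becker 17/45 × $523,300 = 197,691.11; Bergstrom 1/45 × $523,300 = 11,628.89; Kowalski 19/45 × $523,300 = 220,948.89; Vance 8/45 × $523,300 = 93,031.11.
After rounding ($50): Becker $197,700; Bergstrom $11,650; Kowalski $220,950; Vance $93,050. Sum = $523,350.
Difference $523,300 − $523,350 = −$50 applied to largest profit-interest units (Kowalski): Kowalski becomes $220,900.

Becker: $197,700 | Bergstrom: $11,650 | Kowalski: $220,900 | Vance: $93,050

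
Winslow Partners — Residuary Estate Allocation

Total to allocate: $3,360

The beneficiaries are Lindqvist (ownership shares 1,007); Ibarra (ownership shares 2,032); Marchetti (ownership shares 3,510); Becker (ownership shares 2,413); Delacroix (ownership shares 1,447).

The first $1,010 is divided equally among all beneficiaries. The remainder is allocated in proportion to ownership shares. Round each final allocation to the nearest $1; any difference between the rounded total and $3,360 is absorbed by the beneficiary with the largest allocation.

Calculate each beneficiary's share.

Lindqvist: $429 · Ibarra: $661 · Marchetti: $994 · Becker: $747 · Delacroix: $529

$1,010 shared equally gives $202 per beneficiary.
Remainder $2,350 by ownership shares (total 10,409): Lindqvist 227.35 → $227; Ibarra 458.76 → $459; Marchetti 792.44 → $792; Becker 544.77 → $545; Delacroix 326.68 → $327.
Totals: Lindqvist $202 + $227 = $429; Ibarra $202 + $459 = $661; Marchetti $202 + $792 = $994; Becker $202 + $545 = $747; Delacroix $202 + $327 = $529.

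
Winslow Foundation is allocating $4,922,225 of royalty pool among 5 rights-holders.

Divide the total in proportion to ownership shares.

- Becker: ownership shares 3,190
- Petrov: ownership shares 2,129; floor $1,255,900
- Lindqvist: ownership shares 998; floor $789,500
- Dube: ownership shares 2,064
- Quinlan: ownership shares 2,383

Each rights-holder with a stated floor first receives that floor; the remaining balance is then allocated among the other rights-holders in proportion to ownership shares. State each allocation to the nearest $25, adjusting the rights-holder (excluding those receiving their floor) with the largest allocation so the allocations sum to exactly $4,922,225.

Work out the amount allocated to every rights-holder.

Fund the minimums — Petrov $1,255,900; Lindqvist $789,500. Balance $2,876,825.
Balance split over remaining ownership shares 7,637: Becker 1,201,659.26 → $1,201,650; Dube 777,499.91 → $777,500; Quinlan 897,665.83 → $897,675.

Becker: $1,201,650 | Petrov: $1,255,900 | Lindqvist: $789,500 | Dube: $777,500 | Quinlan: $897,675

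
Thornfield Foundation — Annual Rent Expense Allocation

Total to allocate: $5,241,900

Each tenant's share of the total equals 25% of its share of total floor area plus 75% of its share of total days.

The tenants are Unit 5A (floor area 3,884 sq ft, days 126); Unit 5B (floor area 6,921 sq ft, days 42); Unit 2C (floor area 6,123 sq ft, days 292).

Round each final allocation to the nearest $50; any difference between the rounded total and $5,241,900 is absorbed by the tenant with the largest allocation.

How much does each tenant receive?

Unit 5A: $1,377,550 · Unit 5B: $894,750 · Unit 2C: $2,969,600

Floor area total 16,928; days total 460.
Combined weights (25% floor area + 75% days): Unit 5A 0.2628; Unit 5B 0.1707; Unit 2C 0.5665.
Pro-rata amounts: Unit 5A 1,377,547.04; Unit 5B 894,742.91; Unit 2C 2,969,610.05.
At nearest $50: Unit 5A $1,377,550; Unit 5B $894,750; Unit 2C $2,969,600. Sum = $5,241,900.
Sum already equals the total — no adjustment.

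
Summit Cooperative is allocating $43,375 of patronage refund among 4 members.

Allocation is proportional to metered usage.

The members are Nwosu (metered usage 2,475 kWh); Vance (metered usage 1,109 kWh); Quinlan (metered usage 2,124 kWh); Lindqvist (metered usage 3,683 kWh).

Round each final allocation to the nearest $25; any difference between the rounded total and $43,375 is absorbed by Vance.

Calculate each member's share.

Metered usage total: 9,391.
Raw shares: Nwosu 2,475/9,391 × $43,375 = 11,431.49; Vance 1,109/9,391 × $43,375 = 5,122.23; Quinlan 2,124/9,391 × $43,375 = 9,810.30; Lindqvist 3,683/9,391 × $43,375 = 17,010.98.
At nearest $25: Nwosu $11,425; Vance $5,125; Quinlan $9,800; Lindqvist $17,000. Sum = $43,350.
Difference $43,375 − $43,350 = +$25 applied to Vance: Vance becomes $5,150.

Nwosu: $11,425 | Vance: $5,150 | Quinlan: $9,800 | Lindqvist: $17,000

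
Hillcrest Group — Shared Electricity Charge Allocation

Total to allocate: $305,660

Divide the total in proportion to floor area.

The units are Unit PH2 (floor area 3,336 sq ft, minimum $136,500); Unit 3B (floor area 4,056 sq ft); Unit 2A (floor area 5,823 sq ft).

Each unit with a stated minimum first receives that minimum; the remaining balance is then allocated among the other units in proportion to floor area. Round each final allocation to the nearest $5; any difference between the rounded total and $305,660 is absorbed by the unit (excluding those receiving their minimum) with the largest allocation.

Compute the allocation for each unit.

Fund the minimums — Unit PH2 $136,500. Remaining pool $169,160.
Remaining pool split over remaining floor area 9,879: Unit 3B 69,451.66 → $69,450; Unit 2A 99,708.34 → $99,710.

Unit PH2: $136,500 · Unit 3B: $69,450 · Unit 2A: $99,710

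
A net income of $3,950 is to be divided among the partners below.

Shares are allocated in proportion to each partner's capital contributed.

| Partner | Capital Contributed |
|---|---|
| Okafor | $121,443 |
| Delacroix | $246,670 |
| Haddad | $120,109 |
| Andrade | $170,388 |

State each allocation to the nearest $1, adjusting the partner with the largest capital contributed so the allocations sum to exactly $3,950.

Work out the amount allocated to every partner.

Okafor: $728; Delacroix: $1,480; Haddad: $720; Andrade: $1,022

Combined capital contributed = 658,610.
Pro-rata amounts: Okafor 121,443/658,610 × $3,950 = 728.35; Delacroix 246,670/658,610 × $3,950 = 1,479.40; Haddad 120,109/658,610 × $3,950 = 720.35; Andrade 170,388/658,610 × $3,950 = 1,021.90.
At nearest $1: Okafor $728; Delacroix $1,479; Haddad $720; Andrade $1,022. Sum = $3,949.
Difference $3,950 − $3,949 = +$1 applied to largest capital contributed (Delacroix): Delacroix becomes $1,480.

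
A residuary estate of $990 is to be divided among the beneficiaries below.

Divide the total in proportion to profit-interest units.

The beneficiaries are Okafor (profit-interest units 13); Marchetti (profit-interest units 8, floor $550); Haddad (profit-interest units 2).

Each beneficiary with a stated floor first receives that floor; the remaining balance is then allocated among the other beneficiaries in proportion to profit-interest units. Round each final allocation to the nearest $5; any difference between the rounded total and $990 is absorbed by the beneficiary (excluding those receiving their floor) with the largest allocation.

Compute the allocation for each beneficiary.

Okafor: $380 | Marchetti: $550 | Haddad: $60

Guaranteed amounts: Marchetti $550. Residual $440.
Residual split over remaining profit-interest units 15: Okafor 381.33 → $380; Haddad 58.67 → $60.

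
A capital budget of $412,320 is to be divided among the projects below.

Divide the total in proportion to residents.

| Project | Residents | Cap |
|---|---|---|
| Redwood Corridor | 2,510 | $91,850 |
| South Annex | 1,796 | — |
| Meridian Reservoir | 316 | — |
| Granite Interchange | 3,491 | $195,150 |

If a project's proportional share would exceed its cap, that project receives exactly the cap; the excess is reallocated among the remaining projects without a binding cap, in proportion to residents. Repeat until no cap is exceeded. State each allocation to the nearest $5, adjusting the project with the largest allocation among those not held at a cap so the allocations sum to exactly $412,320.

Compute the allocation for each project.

Redwood Corridor: $91,850 · South Annex: $106,570 · Meridian Reservoir: $18,750 · Granite Interchange: $195,150

Combined residents = 8,113.
Pro-rata shares before constraints: Redwood Corridor 127,563.56; South Annex 91,276.56; Meridian Reservoir 16,059.80; Granite Interchange 177,420.08.
Capped: Redwood Corridor ($91,850); remaining pool $320,470 reallocated over remaining residents 5,603.
Capped: Granite Interchange ($195,150); remaining pool $125,320 reallocated over remaining residents 2,112.
Redistributed shares: South Annex 106,569.47 → $106,570; Meridian Reservoir 18,750.53 → $18,750.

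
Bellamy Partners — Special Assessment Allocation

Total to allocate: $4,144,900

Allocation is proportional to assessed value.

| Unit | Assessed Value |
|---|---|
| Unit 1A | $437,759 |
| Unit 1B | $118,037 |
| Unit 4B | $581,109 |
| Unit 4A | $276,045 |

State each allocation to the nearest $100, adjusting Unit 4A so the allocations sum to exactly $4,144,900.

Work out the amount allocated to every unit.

Unit 1A: $1,284,200 · Unit 1B: $346,300 · Unit 4B: $1,704,700 · Unit 4A: $809,700

Assessed value total: 1,412,950.
Pro-rata amounts: Unit 1A 437,759/1,412,950 × $4,144,900 = 1,284,169.49; Unit 1B 118,037/1,412,950 × $4,144,900 = 346,262.47; Unit 4B 581,109/1,412,950 × $4,144,900 = 1,704,687.85; Unit 4A 276,045/1,412,950 × $4,144,900 = 809,780.19.
At nearest $100: Unit 1A $1,284,200; Unit 1B $346,300; Unit 4B $1,704,700; Unit 4A $809,800. Sum = $4,145,000.
Difference $4,144,900 − $4,145,000 = −$100 applied to Unit 4A: Unit 4A becomes $809,700.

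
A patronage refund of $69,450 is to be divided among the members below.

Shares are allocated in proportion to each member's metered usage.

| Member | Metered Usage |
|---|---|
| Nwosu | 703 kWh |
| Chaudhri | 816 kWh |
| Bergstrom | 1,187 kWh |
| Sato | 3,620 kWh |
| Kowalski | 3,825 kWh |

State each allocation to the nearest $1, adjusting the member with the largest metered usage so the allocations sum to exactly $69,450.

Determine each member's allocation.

Total metered usage = 703 + 816 + 1,187 + 3,620 + 3,825 = 10,151.
Raw shares: Nwosu 4,809.71; Chaudhri 5,582.82; Bergstrom 8,121.09; Sato 24,766.92; Kowalski 26,169.47.
After rounding ($1): Nwosu $4,810; Chaudhri $5,583; Bergstrom $8,121; Sato $24,767; Kowalski $26,169. Sum = $69,450.
No rounding difference to absorb.

Nwosu: $4,810 · Chaudhri: $5,583 · Bergstrom: $8,121 · Sato: $24,767 · Kowalski: $26,169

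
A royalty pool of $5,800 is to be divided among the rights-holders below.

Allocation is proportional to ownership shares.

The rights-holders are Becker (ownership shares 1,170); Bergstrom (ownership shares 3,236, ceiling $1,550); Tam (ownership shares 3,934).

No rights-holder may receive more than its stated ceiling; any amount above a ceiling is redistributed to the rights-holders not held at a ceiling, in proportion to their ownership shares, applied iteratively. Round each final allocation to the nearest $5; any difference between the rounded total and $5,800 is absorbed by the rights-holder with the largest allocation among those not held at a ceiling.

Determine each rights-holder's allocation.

Total ownership shares = 8,340.
Pro-rata shares before constraints: Becker 813.67; Bergstrom 2,250.46; Tam 2,735.88.
Held at cap: Bergstrom ($1,550); residual $4,250 reallocated over remaining ownership shares 5,104.
Redistributed shares: Becker 974.24 → $975; Tam 3,275.76 → $3,275.

Becker: $975; Bergstrom: $1,550; Tam: $3,275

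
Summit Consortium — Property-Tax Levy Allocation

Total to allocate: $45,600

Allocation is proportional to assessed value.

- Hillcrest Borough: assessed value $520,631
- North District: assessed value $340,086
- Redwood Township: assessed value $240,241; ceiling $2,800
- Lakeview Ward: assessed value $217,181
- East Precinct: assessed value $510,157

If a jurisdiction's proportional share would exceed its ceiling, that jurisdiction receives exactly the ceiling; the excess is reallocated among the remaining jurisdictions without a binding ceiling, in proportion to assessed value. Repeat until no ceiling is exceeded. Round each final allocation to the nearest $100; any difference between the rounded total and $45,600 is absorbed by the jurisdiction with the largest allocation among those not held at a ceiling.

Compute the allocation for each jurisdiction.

Hillcrest Borough: $14,000; North District: $9,200; Redwood Township: $2,800; Lakeview Ward: $5,900; East Precinct: $13,700

Total assessed value = 1,828,296.
Pro-rata shares before constraints: Hillcrest Borough 12,985.19; North District 8,482.17; Redwood Township 5,991.91; Lakeview Ward 5,416.77; East Precinct 12,723.96.
Held at cap: Redwood Township ($2,800); balance $42,800 reallocated over remaining assessed value 1,588,055.
Shares after redistribution: Hillcrest Borough 14,031.63 → $14,000; North District 9,165.73 → $9,200; Lakeview Ward 5,853.29 → $5,900; East Precinct 13,749.35 → $13,700.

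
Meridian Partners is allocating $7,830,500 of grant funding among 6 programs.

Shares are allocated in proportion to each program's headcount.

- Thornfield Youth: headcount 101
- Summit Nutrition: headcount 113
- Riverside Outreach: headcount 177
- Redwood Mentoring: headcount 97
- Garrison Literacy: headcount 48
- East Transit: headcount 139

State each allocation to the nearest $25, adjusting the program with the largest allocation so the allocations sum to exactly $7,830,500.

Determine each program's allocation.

Headcount total: 675.
Pro-rata amounts: Thornfield Youth 101/675 × $7,830,500 = 1,171,674.81; Summit Nutrition 113/675 × $7,830,500 = 1,310,883.70; Riverside Outreach 177/675 × $7,830,500 = 2,053,331.11; Redwood Mentoring 97/675 × $7,830,500 = 1,125,271.85; Garrison Literacy 48/675 × $7,830,500 = 556,835.56; East Transit 139/675 × $7,830,500 = 1,612,502.96.
Rounded to nearest $25: Thornfield Youth $1,171,675; Summit Nutrition $1,310,875; Riverside Outreach $2,053,325; Redwood Mentoring $1,125,275; Garrison Literacy $556,825; East Transit $1,612,500. Sum = $7,830,475.
Difference $7,830,500 − $7,830,475 = +$25 applied to largest allocation (Riverside Outreach): Riverside Outreach becomes $2,053,350.

Thornfield Youth: $1,171,675 | Summit Nutrition: $1,310,875 | Riverside Outreach: $2,053,350 | Redwood Mentoring: $1,125,275 | Garrison Literacy: $556,825 | East Transit: $1,612,500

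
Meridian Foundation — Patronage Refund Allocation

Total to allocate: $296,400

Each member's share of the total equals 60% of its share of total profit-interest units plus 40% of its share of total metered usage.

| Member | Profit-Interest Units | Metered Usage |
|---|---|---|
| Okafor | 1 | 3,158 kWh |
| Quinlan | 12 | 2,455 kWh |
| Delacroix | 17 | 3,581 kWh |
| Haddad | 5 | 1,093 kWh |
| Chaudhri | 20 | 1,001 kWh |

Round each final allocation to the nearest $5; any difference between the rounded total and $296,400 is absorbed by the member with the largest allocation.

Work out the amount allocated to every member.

Profit-interest units total 55; metered usage total 11,288.
Combined weights (60% profit-interest units + 40% metered usage): Okafor 0.1228; Quinlan 0.2179; Delacroix 0.3124; Haddad 0.0933; Chaudhri 0.2537.
Unrounded shares: Okafor 36,402.53; Quinlan 64,586.78; Delacroix 92,580.65; Haddad 27,647.26; Chaudhri 75,182.78.
At nearest $5: Okafor $36,405; Quinlan $64,585; Delacroix $92,580; Haddad $27,645; Chaudhri $75,185. Sum = $296,400.
Sum already equals the total — no adjustment.

Okafor: $36,405 | Quinlan: $64,585 | Delacroix: $92,580 | Haddad: $27,645 | Chaudhri: $75,185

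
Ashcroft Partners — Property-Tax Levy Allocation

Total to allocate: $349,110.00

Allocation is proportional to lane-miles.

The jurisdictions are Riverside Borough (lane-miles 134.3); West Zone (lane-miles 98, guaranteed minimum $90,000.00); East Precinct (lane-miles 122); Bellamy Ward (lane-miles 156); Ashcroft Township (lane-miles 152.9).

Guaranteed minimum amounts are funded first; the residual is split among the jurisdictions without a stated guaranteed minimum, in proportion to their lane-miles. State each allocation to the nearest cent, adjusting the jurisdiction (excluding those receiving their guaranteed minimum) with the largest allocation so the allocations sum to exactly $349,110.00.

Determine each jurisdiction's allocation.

Riverside Borough: $61,568.42 · West Zone: $90,000.00 · East Precinct: $55,929.62 · Bellamy Ward: $71,516.56 · Ashcroft Township: $70,095.40

Guaranteed amounts: West Zone $90,000.00. Balance $259,110.00.
Balance split over remaining lane-miles 565.2: Riverside Borough 61,568.4236 → $61,568.42; East Precinct 55,929.6178 → $55,929.62; Bellamy Ward 71,516.5605 → $71,516.56; Ashcroft Township 70,095.3981 → $70,095.40.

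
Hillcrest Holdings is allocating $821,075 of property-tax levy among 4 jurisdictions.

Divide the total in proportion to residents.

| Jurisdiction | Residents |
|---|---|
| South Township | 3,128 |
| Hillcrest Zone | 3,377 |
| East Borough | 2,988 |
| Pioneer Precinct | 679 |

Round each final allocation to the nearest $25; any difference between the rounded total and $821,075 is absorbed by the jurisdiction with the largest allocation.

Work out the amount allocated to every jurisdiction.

South Township: $252,500 | Hillcrest Zone: $272,575 | East Borough: $241,200 | Pioneer Precinct: $54,800

Residents total: 10,172.
Raw shares: South Township 3,128/10,172 × $821,075 = 252,489.44; Hillcrest Zone 3,377/10,172 × $821,075 = 272,588.51; East Borough 2,988/10,172 × $821,075 = 241,188.76; Pioneer Precinct 679/10,172 × $821,075 = 54,808.29.
After rounding ($25): South Township $252,500; Hillcrest Zone $272,600; East Borough $241,200; Pioneer Precinct $54,800. Sum = $821,100.
Difference $821,075 − $821,100 = −$25 applied to largest allocation (Hillcrest Zone): Hillcrest Zone becomes $272,575.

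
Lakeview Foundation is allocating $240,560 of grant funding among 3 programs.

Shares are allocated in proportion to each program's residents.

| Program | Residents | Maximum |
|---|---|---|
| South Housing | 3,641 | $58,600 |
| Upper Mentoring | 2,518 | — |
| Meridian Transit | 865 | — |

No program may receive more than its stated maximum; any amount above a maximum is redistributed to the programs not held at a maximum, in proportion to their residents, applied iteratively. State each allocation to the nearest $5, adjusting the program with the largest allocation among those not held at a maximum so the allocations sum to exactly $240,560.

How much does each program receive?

Sum of residents: 7,024.
Proportional shares (ignoring caps): South Housing 124,698.03; Upper Mentoring 86,237.20; Meridian Transit 29,624.77.
Cap binds for South Housing ($58,600); remaining pool $181,960 reallocated over remaining residents 3,383.
Redistributed shares: Upper Mentoring 135,434.61 → $135,435; Meridian Transit 46,525.39 → $46,525.

South Housing: $58,600 · Upper Mentoring: $135,435 · Meridian Transit: $46,525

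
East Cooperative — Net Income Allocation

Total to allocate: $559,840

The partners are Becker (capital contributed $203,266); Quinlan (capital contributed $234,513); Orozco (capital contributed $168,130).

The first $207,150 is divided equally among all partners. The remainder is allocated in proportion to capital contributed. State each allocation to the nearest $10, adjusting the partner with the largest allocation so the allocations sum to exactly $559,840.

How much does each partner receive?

Becker: $187,370; Quinlan: $205,550; Orozco: $166,920

$207,150 shared equally gives $69,050 per partner.
Remainder $352,690 by capital contributed (total 605,909): Becker 118,317.91 → $118,320; Quinlan 136,506.29 → $136,510; Orozco 97,865.80 → $97,870.
Rounding difference −$10 on remainder applied to Quinlan.
Totals: Becker $69,050 + $118,320 = $187,370; Quinlan $69,050 + $136,500 = $205,550; Orozco $69,050 + $97,870 = $166,920.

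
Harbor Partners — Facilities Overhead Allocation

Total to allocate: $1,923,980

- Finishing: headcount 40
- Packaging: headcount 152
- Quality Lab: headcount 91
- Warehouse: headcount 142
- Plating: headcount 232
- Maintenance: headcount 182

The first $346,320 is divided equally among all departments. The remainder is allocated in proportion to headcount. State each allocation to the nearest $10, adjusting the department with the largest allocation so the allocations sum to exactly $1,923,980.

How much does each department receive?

Finishing: $132,940; Packaging: $343,540; Quality Lab: $228,840; Warehouse: $324,740; Plating: $493,970; Maintenance: $399,950

$346,320 shared equally gives $57,720 per department.
Remainder $1,577,660 by headcount (total 839): Finishing 75,216.21 → $75,220; Packaging 285,821.60 → $285,820; Quality Lab 171,116.88 → $171,120; Warehouse 267,017.54 → $267,020; Plating 436,254.02 → $436,250; Maintenance 342,233.75 → $342,230.
Totals: Finishing $57,720 + $75,220 = $132,940; Packaging $57,720 + $285,820 = $343,540; Quality Lab $57,720 + $171,120 = $228,840; Warehouse $57,720 + $267,020 = $324,740; Plating $57,720 + $436,250 = $493,970; Maintenance $57,720 + $342,230 = $399,950.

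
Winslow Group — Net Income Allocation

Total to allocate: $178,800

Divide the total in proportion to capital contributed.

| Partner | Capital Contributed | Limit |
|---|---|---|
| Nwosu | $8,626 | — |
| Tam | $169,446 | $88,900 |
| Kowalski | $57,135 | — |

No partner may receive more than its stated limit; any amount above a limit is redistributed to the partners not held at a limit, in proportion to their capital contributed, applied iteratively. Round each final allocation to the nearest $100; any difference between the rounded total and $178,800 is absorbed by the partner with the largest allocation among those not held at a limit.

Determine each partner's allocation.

Nwosu: $11,800 · Tam: $88,900 · Kowalski: $78,100

Sum of capital contributed: 235,207.
Proportional shares (ignoring caps): Nwosu 6,557.33; Tam 128,809.71; Kowalski 43,432.97.
Held at cap: Tam ($88,900); remaining pool $89,900 reallocated over remaining capital contributed 65,761.
Remaining shares: Nwosu 11,792.36 → $11,800; Kowalski 78,107.64 → $78,100.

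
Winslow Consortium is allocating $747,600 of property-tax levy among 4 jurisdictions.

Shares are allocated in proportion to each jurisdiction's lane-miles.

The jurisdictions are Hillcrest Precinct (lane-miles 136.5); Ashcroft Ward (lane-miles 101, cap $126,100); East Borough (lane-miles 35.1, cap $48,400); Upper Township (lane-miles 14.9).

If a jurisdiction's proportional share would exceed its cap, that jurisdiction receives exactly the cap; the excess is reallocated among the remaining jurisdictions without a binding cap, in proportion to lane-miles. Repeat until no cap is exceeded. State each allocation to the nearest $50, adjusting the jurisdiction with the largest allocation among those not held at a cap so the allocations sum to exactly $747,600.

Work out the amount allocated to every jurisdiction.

Combined lane-miles = 287.5.
Unconstrained shares: Hillcrest Precinct 354,947.48; Ashcroft Ward 262,635.13; East Borough 91,272.21; Upper Township 38,745.18.
Held at cap: Ashcroft Ward ($126,100), East Borough ($48,400); residual $573,100 reallocated over remaining lane-miles 151.4.
Redistributed shares: Hillcrest Precinct 516,698.48 → $516,700; Upper Township 56,401.52 → $56,400.

Hillcrest Precinct: $516,700 | Ashcroft Ward: $126,100 | East Borough: $48,400 | Upper Township: $56,400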